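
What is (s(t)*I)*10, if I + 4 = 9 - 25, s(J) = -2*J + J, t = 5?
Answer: 1000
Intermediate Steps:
s(J) = -J
I = -20 (I = -4 + (9 - 25) = -4 - 16 = -20)
(s(t)*I)*10 = (-1*5*(-20))*10 = -5*(-20)*10 = 100*10 = 1000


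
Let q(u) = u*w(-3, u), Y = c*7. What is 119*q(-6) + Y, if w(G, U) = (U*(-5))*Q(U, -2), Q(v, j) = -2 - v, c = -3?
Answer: -85701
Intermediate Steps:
Y = -21 (Y = -3*7 = -21)
w(G, U) = -5*U*(-2 - U) (w(G, U) = (U*(-5))*(-2 - U) = (-5*U)*(-2 - U) = -5*U*(-2 - U))
q(u) = 5*u²*(2 + u) (q(u) = u*(5*u*(2 + u)) = 5*u²*(2 + u))
119*q(-6) + Y = 119*(5*(-6)²*(2 - 6)) - 21 = 119*(5*36*(-4)) - 21 = 119*(-720) - 21 = -85680 - 21 = -85701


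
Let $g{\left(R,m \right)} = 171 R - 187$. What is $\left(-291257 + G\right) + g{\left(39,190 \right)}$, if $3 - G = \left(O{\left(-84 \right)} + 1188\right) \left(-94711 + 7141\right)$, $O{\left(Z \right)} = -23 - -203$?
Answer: $119510988$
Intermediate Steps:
$O{\left(Z \right)} = 180$ ($O{\left(Z \right)} = -23 + 203 = 180$)
$g{\left(R,m \right)} = -187 + 171 R$
$G = 119795763$ ($G = 3 - \left(180 + 1188\right) \left(-94711 + 7141\right) = 3 - 1368 \left(-87570\right) = 3 - -119795760 = 3 + 119795760 = 119795763$)
$\left(-291257 + G\right) + g{\left(39,190 \right)} = \left(-291257 + 119795763\right) + \left(-187 + 171 \cdot 39\right) = 119504506 + \left(-187 + 6669\right) = 119504506 + 6482 = 119510988$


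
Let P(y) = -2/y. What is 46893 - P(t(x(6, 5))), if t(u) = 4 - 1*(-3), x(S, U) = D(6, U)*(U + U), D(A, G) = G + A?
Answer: 328253/7 ≈ 46893.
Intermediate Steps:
D(A, G) = A + G
x(S, U) = 2*U*(6 + U) (x(S, U) = (6 + U)*(U + U) = (6 + U)*(2*U) = 2*U*(6 + U))
t(u) = 7 (t(u) = 4 + 3 = 7)
46893 - P(t(x(6, 5))) = 46893 - (-2)/7 = 46893 - 1*(-2/7) = 46893 + 2/7 = 328253/7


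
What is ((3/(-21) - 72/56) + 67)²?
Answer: 210681/49 ≈ 4299.6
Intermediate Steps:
((3/(-21) - 72/56) + 67)² = ((3*(-1/21) - 72*1/56) + 67)² = ((-⅐ - 9/7) + 67)² = (-10/7 + 67)² = (459/7)² = 210681/49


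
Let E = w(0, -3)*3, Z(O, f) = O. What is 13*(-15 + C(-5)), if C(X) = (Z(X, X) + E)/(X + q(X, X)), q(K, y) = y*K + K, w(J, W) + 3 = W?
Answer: -3224/15 ≈ -214.93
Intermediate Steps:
w(J, W) = -3 + W
q(K, y) = K + K*y (q(K, y) = K*y + K = K + K*y)
E = -18 (E = (-3 - 3)*3 = -6*3 = -18)
C(X) = (-18 + X)/(X + X*(1 + X)) (C(X) = (X - 18)/(X + X*(1 + X)) = (-18 + X)/(X + X*(1 + X)))
13*(-15 + C(-5)) = 13*(-15 + (-18 - 5)/((-5)*(2 - 5))) = 13*(-15 - ⅕*(-23)/(-3)) = 13*(-15 - ⅕*(-⅓)*(-23)) = 13*(-15 - 23/15) = 13*(-248/15) = -3224/15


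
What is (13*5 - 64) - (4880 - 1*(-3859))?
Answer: -8738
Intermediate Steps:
(13*5 - 64) - (4880 - 1*(-3859)) = (65 - 64) - (4880 + 3859) = 1 - 1*8739 = 1 - 8739 = -8738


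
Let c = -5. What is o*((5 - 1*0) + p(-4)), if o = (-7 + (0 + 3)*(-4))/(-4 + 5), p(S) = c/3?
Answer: -190/3 ≈ -63.333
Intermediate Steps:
p(S) = -5/3
o = -19 (o = (-7 + 3*(-4))/1 = (-7 - 12)*1 = -19*1 = -19)
o*((5 - 1*0) + p(-4)) = -19*((5 - 1*0) - 5/3) = -19*((5 + 0) - 5/3) = -19*(5 - 5/3) = -19*10/3 = -190/3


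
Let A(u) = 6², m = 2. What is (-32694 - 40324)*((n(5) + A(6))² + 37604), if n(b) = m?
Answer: -2851206864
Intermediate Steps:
A(u) = 36
n(b) = 2
(-32694 - 40324)*((n(5) + A(6))² + 37604) = (-32694 - 40324)*((2 + 36)² + 37604) = -73018*(38² + 37604) = -73018*(1444 + 37604) = -73018*39048 = -2851206864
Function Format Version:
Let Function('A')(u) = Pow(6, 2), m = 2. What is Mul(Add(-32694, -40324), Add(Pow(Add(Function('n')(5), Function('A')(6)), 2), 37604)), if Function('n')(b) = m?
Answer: -2851206864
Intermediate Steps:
Function('A')(u) = 36
Function('n')(b) = 2
Mul(Add(-32694, -40324), Add(Pow(Add(Function('n')(5), Function('A')(6)), 2), 37604)) = Mul(Add(-32694, -40324), Add(Pow(Add(2, 36), 2), 37604)) = Mul(-73018, Add(Pow(38, 2), 37604)) = Mul(-73018, Add(1444, 37604)) = Mul(-73018, 39048) = -2851206864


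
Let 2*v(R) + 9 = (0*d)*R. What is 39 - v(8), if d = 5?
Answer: 87/2 ≈ 43.500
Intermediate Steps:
v(R) = -9/2 (v(R) = -9/2 + ((0*5)*R)/2 = -9/2 + (0*R)/2 = -9/2 + (½)*0 = -9/2 + 0 = -9/2)
39 - v(8) = 39 - 1*(-9/2) = 39 + 9/2 = 87/2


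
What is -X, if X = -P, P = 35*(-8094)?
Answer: -283290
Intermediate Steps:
P = -283290
X = 283290 (X = -1*(-283290) = 283290)
-X = -1*283290 = -283290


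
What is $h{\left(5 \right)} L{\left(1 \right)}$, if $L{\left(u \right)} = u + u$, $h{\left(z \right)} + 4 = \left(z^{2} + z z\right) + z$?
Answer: $102$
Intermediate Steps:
$h{\left(z \right)} = -4 + z + 2 z^{2}$ ($h{\left(z \right)} = -4 + \left(\left(z^{2} + z z\right) + z\right) = -4 + \left(\left(z^{2} + z^{2}\right) + z\right) = -4 + \left(2 z^{2} + z\right) = -4 + \left(z + 2 z^{2}\right) = -4 + z + 2 z^{2}$)
$L{\left(u \right)} = 2 u$
$h{\left(5 \right)} L{\left(1 \right)} = \left(-4 + 5 + 2 \cdot 5^{2}\right) 2 \cdot 1 = \left(-4 + 5 + 2 \cdot 25\right) 2 = \left(-4 + 5 + 50\right) 2 = 51 \cdot 2 = 102$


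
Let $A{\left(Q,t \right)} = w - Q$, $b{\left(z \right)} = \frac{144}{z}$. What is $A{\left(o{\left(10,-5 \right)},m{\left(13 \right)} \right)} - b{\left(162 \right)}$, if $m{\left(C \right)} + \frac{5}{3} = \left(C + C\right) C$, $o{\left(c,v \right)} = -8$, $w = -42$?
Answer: $- \frac{314}{9} \approx -34.889$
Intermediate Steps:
$m{\left(C \right)} = - \frac{5}{3} + 2 C^{2}$ ($m{\left(C \right)} = - \frac{5}{3} + \left(C + C\right) C = - \frac{5}{3} + 2 C C = - \frac{5}{3} + 2 C^{2}$)
$A{\left(Q,t \right)} = -42 - Q$
$A{\left(o{\left(10,-5 \right)},m{\left(13 \right)} \right)} - b{\left(162 \right)} = \left(-42 - -8\right) - \frac{144}{162} = \left(-42 + 8\right) - 144 \cdot \frac{1}{162} = -34 - \frac{8}{9} = - \frac{314}{9}$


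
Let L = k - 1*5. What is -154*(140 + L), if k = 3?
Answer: -21252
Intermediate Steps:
L = -2 (L = 3 - 1*5 = 3 - 5 = -2)
-154*(140 + L) = -154*(140 - 2) = -154*138 = -21252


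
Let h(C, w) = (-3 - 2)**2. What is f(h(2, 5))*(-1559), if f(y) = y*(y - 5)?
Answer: -779500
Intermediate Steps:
h(C, w) = 25 (h(C, w) = (-5)**2 = 25)
f(y) = y*(-5 + y)
f(h(2, 5))*(-1559) = (25*(-5 + 25))*(-1559) = (25*20)*(-1559) = 500*(-1559) = -779500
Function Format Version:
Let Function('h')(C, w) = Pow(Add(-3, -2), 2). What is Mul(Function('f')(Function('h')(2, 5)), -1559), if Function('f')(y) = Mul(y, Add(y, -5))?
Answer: -779500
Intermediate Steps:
Function('h')(C, w) = 25 (Function('h')(C, w) = Pow(-5, 2) = 25)
Function('f')(y) = Mul(y, Add(-5, y))
Mul(Function('f')(Function('h')(2, 5)), -1559) = Mul(Mul(25, Add(-5, 25)), -1559) = Mul(Mul(25, 20), -1559) = Mul(500, -1559) = -779500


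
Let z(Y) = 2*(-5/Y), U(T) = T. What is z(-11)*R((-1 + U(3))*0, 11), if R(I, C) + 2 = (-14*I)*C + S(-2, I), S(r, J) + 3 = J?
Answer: -50/11 ≈ -4.5455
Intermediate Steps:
S(r, J) = -3 + J
R(I, C) = -5 + I - 14*C*I (R(I, C) = -2 + ((-14*I)*C + (-3 + I)) = -2 + (-14*C*I + (-3 + I)) = -2 + (-3 + I - 14*C*I) = -5 + I - 14*C*I)
z(Y) = -10/Y
z(-11)*R((-1 + U(3))*0, 11) = (-10/(-11))*(-5 + (-1 + 3)*0 - 14*11*(-1 + 3)*0) = (-10*(-1/11))*(-5 + 2*0 - 14*11*2*0) = 10*(-5 + 0 - 14*11*0)/11 = 10*(-5 + 0 + 0)/11 = (10/11)*(-5) = -50/11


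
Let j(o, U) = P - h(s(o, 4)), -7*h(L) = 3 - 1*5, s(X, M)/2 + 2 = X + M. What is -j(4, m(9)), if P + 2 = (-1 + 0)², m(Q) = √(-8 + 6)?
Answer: 9/7 ≈ 1.2857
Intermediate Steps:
s(X, M) = -4 + 2*M + 2*X (s(X, M) = -4 + 2*(X + M) = -4 + 2*(M + X) = -4 + (2*M + 2*X) = -4 + 2*M + 2*X)
m(Q) = I*√2 (m(Q) = √(-2) = I*√2)
P = -1 (P = -2 + (-1 + 0)² = -2 + (-1)² = -2 + 1 = -1)
h(L) = 2/7 (h(L) = -(3 - 1*5)/7 = -(3 - 5)/7 = -⅐*(-2) = 2/7)
j(o, U) = -9/7 (j(o, U) = -1 - 1*2/7 = -1 - 2/7 = -9/7)
-j(4, m(9)) = -1*(-9/7) = 9/7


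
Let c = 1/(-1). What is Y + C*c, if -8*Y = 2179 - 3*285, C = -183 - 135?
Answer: 305/2 ≈ 152.50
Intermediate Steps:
C = -318
c = -1
Y = -331/2 (Y = -(2179 - 3*285)/8 = -(2179 - 1*855)/8 = -(2179 - 855)/8 = -⅛*1324 = -331/2 ≈ -165.50)
Y + C*c = -331/2 - 318*(-1) = -331/2 + 318 = 305/2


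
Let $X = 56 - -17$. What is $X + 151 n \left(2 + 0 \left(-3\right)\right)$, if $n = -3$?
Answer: $-833$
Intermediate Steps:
$X = 73$ ($X = 56 + 17 = 73$)
$X + 151 n \left(2 + 0 \left(-3\right)\right) = 73 + 151 \left(- 3 \left(2 + 0 \left(-3\right)\right)\right) = 73 + 151 \left(- 3 \left(2 + 0\right)\right) = 73 + 151 \left(\left(-3\right) 2\right) = 73 + 151 \left(-6\right) = 73 - 906 = -833$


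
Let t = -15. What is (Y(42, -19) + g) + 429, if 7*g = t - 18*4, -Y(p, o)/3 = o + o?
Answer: 3714/7 ≈ 530.57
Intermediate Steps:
Y(p, o) = -6*o (Y(p, o) = -3*(o + o) = -6*o)
g = -87/7 (g = (-15 - 18*4)/7 = (-15 - 72)/7 = (⅐)*(-87) = -87/7 ≈ -12.429)
(Y(42, -19) + g) + 429 = (-6*(-19) - 87/7) + 429 = (114 - 87/7) + 429 = 711/7 + 429 = 3714/7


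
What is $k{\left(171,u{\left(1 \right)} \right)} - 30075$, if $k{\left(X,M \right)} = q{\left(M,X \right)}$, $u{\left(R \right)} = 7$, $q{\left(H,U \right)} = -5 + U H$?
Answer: $-28883$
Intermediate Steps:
$q{\left(H,U \right)} = -5 + H U$
$k{\left(X,M \right)} = -5 + M X$
$k{\left(171,u{\left(1 \right)} \right)} - 30075 = \left(-5 + 7 \cdot 171\right) - 30075 = \left(-5 + 1197\right) - 30075 = 1192 - 30075 = -28883$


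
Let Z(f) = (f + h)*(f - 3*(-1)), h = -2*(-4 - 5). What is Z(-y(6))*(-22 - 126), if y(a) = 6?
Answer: 5328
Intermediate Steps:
h = 18 (h = -2*(-9) = 18)
Z(f) = (3 + f)*(18 + f) (Z(f) = (f + 18)*(f - 3*(-1)) = (18 + f)*(f + 3) = (18 + f)*(3 + f) = (3 + f)*(18 + f))
Z(-y(6))*(-22 - 126) = (54 + (-1*6)² + 21*(-1*6))*(-22 - 126) = (54 + (-6)² + 21*(-6))*(-148) = (54 + 36 - 126)*(-148) = -36*(-148) = 5328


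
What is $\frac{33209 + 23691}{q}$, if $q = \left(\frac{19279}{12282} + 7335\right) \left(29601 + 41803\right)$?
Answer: $\frac{174711450}{1608513427399} \approx 0.00010862$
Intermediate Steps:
$q = \frac{3217026854798}{6141}$ ($q = \left(19279 \cdot \frac{1}{12282} + 7335\right) 71404 = \left(\frac{19279}{12282} + 7335\right) 71404 = \frac{90107749}{12282} \cdot 71404 = \frac{3217026854798}{6141} \approx 5.2386 \cdot 10^{8}$)
$\frac{33209 + 23691}{q} = \frac{33209 + 23691}{\frac{3217026854798}{6141}} = 56900 \cdot \frac{6141}{3217026854798} = \frac{174711450}{1608513427399}$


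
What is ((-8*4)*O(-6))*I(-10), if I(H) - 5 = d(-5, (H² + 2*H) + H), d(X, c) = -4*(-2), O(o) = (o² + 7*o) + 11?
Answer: -2080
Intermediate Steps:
O(o) = 11 + o² + 7*o
d(X, c) = 8
I(H) = 13 (I(H) = 5 + 8 = 13)
((-8*4)*O(-6))*I(-10) = ((-8*4)*(11 + (-6)² + 7*(-6)))*13 = -32*(11 + 36 - 42)*13 = -32*5*13 = -160*13 = -2080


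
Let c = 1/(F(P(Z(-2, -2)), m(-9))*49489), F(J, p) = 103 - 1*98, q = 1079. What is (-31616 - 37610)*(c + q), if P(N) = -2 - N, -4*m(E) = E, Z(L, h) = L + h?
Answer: -18482868217256/247445 ≈ -7.4695e+7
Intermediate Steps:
m(E) = -E/4
F(J, p) = 5 (F(J, p) = 103 - 98 = 5)
c = 1/247445 (c = 1/(5*49489) = (1/5)*(1/49489) = 1/247445 ≈ 4.0413e-6)
(-31616 - 37610)*(c + q) = (-31616 - 37610)*(1/247445 + 1079) = -69226*266993156/247445 = -18482868217256/247445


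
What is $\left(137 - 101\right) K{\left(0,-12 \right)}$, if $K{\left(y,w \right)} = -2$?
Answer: $-72$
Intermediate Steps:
$\left(137 - 101\right) K{\left(0,-12 \right)} = \left(137 - 101\right) \left(-2\right) = 36 \left(-2\right) = -72$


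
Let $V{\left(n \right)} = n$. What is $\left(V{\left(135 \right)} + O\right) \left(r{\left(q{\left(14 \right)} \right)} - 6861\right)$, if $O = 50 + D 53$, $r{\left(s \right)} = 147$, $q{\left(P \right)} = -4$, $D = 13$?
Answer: $-5868036$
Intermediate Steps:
$O = 739$ ($O = 50 + 13 \cdot 53 = 50 + 689 = 739$)
$\left(V{\left(135 \right)} + O\right) \left(r{\left(q{\left(14 \right)} \right)} - 6861\right) = \left(135 + 739\right) \left(147 - 6861\right) = 874 \left(-6714\right) = -5868036$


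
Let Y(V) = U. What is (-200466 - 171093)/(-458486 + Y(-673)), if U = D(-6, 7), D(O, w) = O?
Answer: 371559/458492 ≈ 0.81039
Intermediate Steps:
U = -6
Y(V) = -6
(-200466 - 171093)/(-458486 + Y(-673)) = (-200466 - 171093)/(-458486 - 6) = -371559/(-458492) = -371559*(-1/458492) = 371559/458492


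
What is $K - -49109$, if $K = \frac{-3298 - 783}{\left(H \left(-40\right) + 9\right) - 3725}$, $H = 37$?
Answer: $\frac{255174445}{5196} \approx 49110.0$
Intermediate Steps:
$K = \frac{4081}{5196}$ ($K = \frac{-3298 - 783}{\left(37 \left(-40\right) + 9\right) - 3725} = - \frac{4081}{\left(-1480 + 9\right) - 3725} = - \frac{4081}{-1471 - 3725} = - \frac{4081}{-5196} = \left(-4081\right) \left(- \frac{1}{5196}\right) = \frac{4081}{5196} \approx 0.78541$)
$K - -49109 = \frac{4081}{5196} - -49109 = \frac{4081}{5196} + 49109 = \frac{255174445}{5196}$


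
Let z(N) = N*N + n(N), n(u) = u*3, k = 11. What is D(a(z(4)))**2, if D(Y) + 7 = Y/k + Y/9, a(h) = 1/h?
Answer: 23483716/480249 ≈ 48.899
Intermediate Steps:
n(u) = 3*u
z(N) = N**2 + 3*N (z(N) = N*N + 3*N = N**2 + 3*N)
D(Y) = -7 + 20*Y/99 (D(Y) = -7 + (Y/11 + Y/9) = -7 + 20*Y/99)
D(a(z(4)))**2 = (-7 + 20/(99*((4*(3 + 4)))))**2 = (-7 + 20/(99*((4*7))))**2 = (-7 + (20/99)/28)**2 = (-7 + (20/99)*(1/28))**2 = (-7 + 5/693)**2 = (-4846/693)**2 = 23483716/480249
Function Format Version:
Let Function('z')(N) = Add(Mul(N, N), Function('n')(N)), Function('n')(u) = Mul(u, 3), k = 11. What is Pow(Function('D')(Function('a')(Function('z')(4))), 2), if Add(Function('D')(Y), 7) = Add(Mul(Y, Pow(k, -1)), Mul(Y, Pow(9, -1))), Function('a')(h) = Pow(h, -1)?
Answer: Rational(23483716, 480249) ≈ 48.899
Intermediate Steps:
Function('n')(u) = Mul(3, u)
Function('z')(N) = Add(Pow(N, 2), Mul(3, N)) (Function('z')(N) = Add(Mul(N, N), Mul(3, N)) = Add(Pow(N, 2), Mul(3, N)))
Function('D')(Y) = Add(-7, Mul(Rational(20, 99), Y)) (Function('D')(Y) = Add(-7, Add(Mul(Y, Pow(11, -1)), Mul(Y, Pow(9, -1)))) = Add(-7, Add(Mul(Y, Rational(1, 11)), Mul(Y, Rational(1, 9)))) = Add(-7, Add(Mul(Rational(1, 11), Y), Mul(Rational(1, 9), Y))) = Add(-7, Mul(Rational(20, 99), Y)))
Pow(Function('D')(Function('a')(Function('z')(4))), 2) = Pow(Add(-7, Mul(Rational(20, 99), Pow(Mul(4, Add(3, 4)), -1))), 2) = Pow(Add(-7, Mul(Rational(20, 99), Pow(Mul(4, 7), -1))), 2) = Pow(Add(-7, Mul(Rational(20, 99), Pow(28, -1))), 2) = Pow(Add(-7, Mul(Rational(20, 99), Rational(1, 28))), 2) = Pow(Add(-7, Rational(5, 693)), 2) = Pow(Rational(-4846, 693), 2) = Rational(23483716, 480249)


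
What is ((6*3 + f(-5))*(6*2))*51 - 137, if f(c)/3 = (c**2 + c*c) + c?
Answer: 93499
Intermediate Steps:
f(c) = 3*c + 6*c**2 (f(c) = 3*((c**2 + c*c) + c) = 3*((c**2 + c**2) + c) = 3*(2*c**2 + c) = 3*(c + 2*c**2) = 3*c + 6*c**2)
((6*3 + f(-5))*(6*2))*51 - 137 = ((6*3 + 3*(-5)*(1 + 2*(-5)))*(6*2))*51 - 137 = ((18 + 3*(-5)*(1 - 10))*12)*51 - 137 = ((18 + 3*(-5)*(-9))*12)*51 - 137 = ((18 + 135)*12)*51 - 137 = (153*12)*51 - 137 = 1836*51 - 137 = 93636 - 137 = 93499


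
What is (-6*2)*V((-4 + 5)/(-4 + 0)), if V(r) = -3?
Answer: 36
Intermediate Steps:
(-6*2)*V((-4 + 5)/(-4 + 0)) = -6*2*(-3) = -12*(-3) = 36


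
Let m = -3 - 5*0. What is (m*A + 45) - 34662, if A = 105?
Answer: -34932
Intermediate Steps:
m = -3 (m = -3 + 0 = -3)
(m*A + 45) - 34662 = (-3*105 + 45) - 34662 = (-315 + 45) - 34662 = -270 - 34662 = -34932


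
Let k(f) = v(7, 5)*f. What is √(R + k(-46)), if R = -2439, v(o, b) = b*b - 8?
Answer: I*√3221 ≈ 56.754*I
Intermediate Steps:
v(o, b) = -8 + b² (v(o, b) = b² - 8 = -8 + b²)
k(f) = 17*f (k(f) = (-8 + 5²)*f = (-8 + 25)*f = 17*f)
√(R + k(-46)) = √(-2439 + 17*(-46)) = √(-2439 - 782) = √(-3221) = I*√3221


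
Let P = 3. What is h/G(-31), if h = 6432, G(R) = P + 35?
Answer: 3216/19 ≈ 169.26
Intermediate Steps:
G(R) = 38 (G(R) = 3 + 35 = 38)
h/G(-31) = 6432/38 = 6432*(1/38) = 3216/19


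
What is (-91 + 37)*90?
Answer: -4860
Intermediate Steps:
(-91 + 37)*90 = -54*90 = -4860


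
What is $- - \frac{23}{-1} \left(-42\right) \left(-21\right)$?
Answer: $-20286$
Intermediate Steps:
$- - \frac{23}{-1} \left(-42\right) \left(-21\right) = - \left(-23\right) \left(-1\right) \left(-42\right) \left(-21\right) = - 23 \left(-42\right) \left(-21\right) = - \left(-966\right) \left(-21\right) = \left(-1\right) 20286 = -20286$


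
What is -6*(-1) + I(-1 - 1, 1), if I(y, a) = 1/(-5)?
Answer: 29/5 ≈ 5.8000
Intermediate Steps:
I(y, a) = -1/5
-6*(-1) + I(-1 - 1, 1) = -6*(-1) - 1/5 = 6 - 1/5 = 29/5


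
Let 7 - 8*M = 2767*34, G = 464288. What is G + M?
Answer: 3620233/8 ≈ 4.5253e+5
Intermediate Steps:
M = -94071/8 (M = 7/8 - 2767*34/8 = 7/8 - 1/8*94078 = 7/8 - 47039/4 = -94071/8 ≈ -11759.)
G + M = 464288 - 94071/8 = 3620233/8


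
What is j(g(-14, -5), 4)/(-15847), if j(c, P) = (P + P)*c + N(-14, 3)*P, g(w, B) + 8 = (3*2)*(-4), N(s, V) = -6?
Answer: 280/15847 ≈ 0.017669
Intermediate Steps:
g(w, B) = -32 (g(w, B) = -8 + (3*2)*(-4) = -8 + 6*(-4) = -8 - 24 = -32)
j(c, P) = -6*P + 2*P*c (j(c, P) = (P + P)*c - 6*P = (2*P)*c - 6*P = 2*P*c - 6*P = -6*P + 2*P*c)
j(g(-14, -5), 4)/(-15847) = (2*4*(-3 - 32))/(-15847) = (2*4*(-35))*(-1/15847) = -280*(-1/15847) = 280/15847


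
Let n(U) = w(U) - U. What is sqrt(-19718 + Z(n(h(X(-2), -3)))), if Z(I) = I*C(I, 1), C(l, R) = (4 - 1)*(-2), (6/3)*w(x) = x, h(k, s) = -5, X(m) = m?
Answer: I*sqrt(19733) ≈ 140.47*I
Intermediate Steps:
w(x) = x/2
C(l, R) = -6 (C(l, R) = 3*(-2) = -6)
n(U) = -U/2 (n(U) = U/2 - U = -U/2)
Z(I) = -6*I (Z(I) = I*(-6) = -6*I)
sqrt(-19718 + Z(n(h(X(-2), -3)))) = sqrt(-19718 - (-3)*(-5)) = sqrt(-19718 - 6*5/2) = sqrt(-19718 - 15) = sqrt(-19733) = I*sqrt(19733)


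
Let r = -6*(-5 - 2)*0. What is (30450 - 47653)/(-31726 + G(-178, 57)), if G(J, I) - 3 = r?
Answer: 17203/31723 ≈ 0.54229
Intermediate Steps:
r = 0 (r = -6*(-7)*0 = 42*0 = 0)
G(J, I) = 3 (G(J, I) = 3 + 0 = 3)
(30450 - 47653)/(-31726 + G(-178, 57)) = (30450 - 47653)/(-31726 + 3) = -17203/(-31723) = -17203*(-1/31723) = 17203/31723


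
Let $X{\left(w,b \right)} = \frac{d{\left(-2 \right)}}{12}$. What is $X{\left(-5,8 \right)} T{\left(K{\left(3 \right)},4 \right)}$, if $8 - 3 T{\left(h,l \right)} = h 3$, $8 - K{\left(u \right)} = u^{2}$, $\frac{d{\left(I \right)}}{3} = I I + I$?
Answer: $\frac{11}{6} \approx 1.8333$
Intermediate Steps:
$d{\left(I \right)} = 3 I + 3 I^{2}$ ($d{\left(I \right)} = 3 \left(I I + I\right) = 3 \left(I^{2} + I\right) = 3 \left(I + I^{2}\right) = 3 I + 3 I^{2}$)
$K{\left(u \right)} = 8 - u^{2}$
$T{\left(h,l \right)} = \frac{8}{3} - h$ ($T{\left(h,l \right)} = \frac{8}{3} - \frac{h 3}{3} = \frac{8}{3} - \frac{3 h}{3} = \frac{8}{3} - h$)
$X{\left(w,b \right)} = \frac{1}{2}$ ($X{\left(w,b \right)} = \frac{3 \left(-2\right) \left(1 - 2\right)}{12} = 3 \left(-2\right) \left(-1\right) \frac{1}{12} = 6 \cdot \frac{1}{12} = \frac{1}{2}$)
$X{\left(-5,8 \right)} T{\left(K{\left(3 \right)},4 \right)} = \frac{\frac{8}{3} - \left(8 - 3^{2}\right)}{2} = \frac{\frac{8}{3} - \left(8 - 9\right)}{2} = \frac{\frac{8}{3} - -1}{2} = \frac{\frac{8}{3} + 1}{2} = \frac{1}{2} \cdot \frac{11}{3} = \frac{11}{6}$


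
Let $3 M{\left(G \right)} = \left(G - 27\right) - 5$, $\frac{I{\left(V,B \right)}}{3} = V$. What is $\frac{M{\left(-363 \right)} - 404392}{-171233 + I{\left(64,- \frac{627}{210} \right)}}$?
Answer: $\frac{20569}{8697} \approx 2.3651$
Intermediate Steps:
$I{\left(V,B \right)} = 3 V$
$M{\left(G \right)} = - \frac{32}{3} + \frac{G}{3}$ ($M{\left(G \right)} = \frac{\left(G - 27\right) - 5}{3} = \frac{\left(-27 + G\right) - 5}{3} = \frac{-32 + G}{3} = - \frac{32}{3} + \frac{G}{3}$)
$\frac{M{\left(-363 \right)} - 404392}{-171233 + I{\left(64,- \frac{627}{210} \right)}} = \frac{\left(- \frac{32}{3} + \frac{1}{3} \left(-363\right)\right) - 404392}{-171233 + 3 \cdot 64} = \frac{\left(- \frac{32}{3} - 121\right) - 404392}{-171233 + 192} = \frac{- \frac{395}{3} - 404392}{-171041} = \left(- \frac{1213571}{3}\right) \left(- \frac{1}{171041}\right) = \frac{20569}{8697}$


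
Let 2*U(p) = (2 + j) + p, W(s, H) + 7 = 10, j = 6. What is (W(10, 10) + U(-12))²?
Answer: 1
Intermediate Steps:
W(s, H) = 3 (W(s, H) = -7 + 10 = 3)
U(p) = 4 + p/2 (U(p) = ((2 + 6) + p)/2 = (8 + p)/2 = 4 + p/2)
(W(10, 10) + U(-12))² = (3 + (4 + (½)*(-12)))² = (3 + (4 - 6))² = (3 - 2)² = 1² = 1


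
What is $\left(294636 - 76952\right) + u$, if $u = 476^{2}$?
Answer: $444260$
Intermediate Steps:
$u = 226576$
$\left(294636 - 76952\right) + u = \left(294636 - 76952\right) + 226576 = 217684 + 226576 = 444260$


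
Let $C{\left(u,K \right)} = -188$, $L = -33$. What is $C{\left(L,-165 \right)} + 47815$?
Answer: $47627$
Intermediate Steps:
$C{\left(L,-165 \right)} + 47815 = -188 + 47815 = 47627$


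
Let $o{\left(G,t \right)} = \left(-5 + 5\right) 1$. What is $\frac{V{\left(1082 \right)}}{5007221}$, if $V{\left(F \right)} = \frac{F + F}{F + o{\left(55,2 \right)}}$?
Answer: $\frac{2}{5007221} \approx 3.9942 \cdot 10^{-7}$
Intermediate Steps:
$o{\left(G,t \right)} = 0$ ($o{\left(G,t \right)} = 0 \cdot 1 = 0$)
$V{\left(F \right)} = 2$ ($V{\left(F \right)} = \frac{F + F}{F + 0} = \frac{2 F}{F} = 2$)
$\frac{V{\left(1082 \right)}}{5007221} = \frac{2}{5007221}$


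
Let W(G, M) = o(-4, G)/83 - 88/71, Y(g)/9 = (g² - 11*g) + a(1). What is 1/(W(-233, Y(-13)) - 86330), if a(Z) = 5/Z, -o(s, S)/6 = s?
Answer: -5893/508748290 ≈ -1.1583e-5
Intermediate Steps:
o(s, S) = -6*s
Y(g) = 45 - 99*g + 9*g² (Y(g) = 9*((g² - 11*g) + 5/1) = 9*((g² - 11*g) + 5*1) = 9*((g² - 11*g) + 5) = 9*(5 + g² - 11*g) = 45 - 99*g + 9*g²)
W(G, M) = -5600/5893 (W(G, M) = -6*(-4)/83 - 88/71 = 24*(1/83) - 88*1/71 = 24/83 - 88/71 = -5600/5893)
1/(W(-233, Y(-13)) - 86330) = 1/(-5600/5893 - 86330) = 1/(-508748290/5893) = -5893/508748290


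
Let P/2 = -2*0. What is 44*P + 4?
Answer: 4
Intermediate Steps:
P = 0 (P = 2*(-2*0) = 2*0 = 0)
44*P + 4 = 44*0 + 4 = 0 + 4 = 4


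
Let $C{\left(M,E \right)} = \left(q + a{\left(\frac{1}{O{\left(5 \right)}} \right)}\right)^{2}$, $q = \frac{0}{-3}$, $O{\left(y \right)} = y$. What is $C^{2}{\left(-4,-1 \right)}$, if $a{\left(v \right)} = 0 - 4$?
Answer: $256$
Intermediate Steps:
$a{\left(v \right)} = -4$
$q = 0$ ($q = 0 \left(- \frac{1}{3}\right) = 0$)
$C{\left(M,E \right)} = 16$ ($C{\left(M,E \right)} = \left(0 - 4\right)^{2} = \left(-4\right)^{2} = 16$)
$C^{2}{\left(-4,-1 \right)} = 16^{2} = 256$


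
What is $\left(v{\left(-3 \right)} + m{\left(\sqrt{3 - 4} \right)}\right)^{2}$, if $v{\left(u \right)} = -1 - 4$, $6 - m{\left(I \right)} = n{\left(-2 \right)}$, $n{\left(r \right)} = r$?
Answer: $9$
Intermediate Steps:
$m{\left(I \right)} = 8$ ($m{\left(I \right)} = 6 - -2 = 6 + 2 = 8$)
$v{\left(u \right)} = -5$ ($v{\left(u \right)} = -1 - 4 = -5$)
$\left(v{\left(-3 \right)} + m{\left(\sqrt{3 - 4} \right)}\right)^{2} = \left(-5 + 8\right)^{2} = 3^{2} = 9$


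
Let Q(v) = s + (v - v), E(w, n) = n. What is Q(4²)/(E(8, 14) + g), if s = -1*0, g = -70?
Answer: 0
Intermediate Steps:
s = 0
Q(v) = 0 (Q(v) = 0 + (v - v) = 0 + 0 = 0)
Q(4²)/(E(8, 14) + g) = 0/(14 - 70) = 0/(-56) = -1/56*0 = 0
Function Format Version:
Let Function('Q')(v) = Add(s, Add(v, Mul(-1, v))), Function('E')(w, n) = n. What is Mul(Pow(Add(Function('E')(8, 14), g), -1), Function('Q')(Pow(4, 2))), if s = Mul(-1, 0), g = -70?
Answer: 0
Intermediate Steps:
s = 0
Function('Q')(v) = 0 (Function('Q')(v) = Add(0, Add(v, Mul(-1, v))) = Add(0, 0) = 0)
Mul(Pow(Add(Function('E')(8, 14), g), -1), Function('Q')(Pow(4, 2))) = Mul(Pow(Add(14, -70), -1), 0) = Mul(Pow(-56, -1), 0) = Mul(Rational(-1, 56), 0) = 0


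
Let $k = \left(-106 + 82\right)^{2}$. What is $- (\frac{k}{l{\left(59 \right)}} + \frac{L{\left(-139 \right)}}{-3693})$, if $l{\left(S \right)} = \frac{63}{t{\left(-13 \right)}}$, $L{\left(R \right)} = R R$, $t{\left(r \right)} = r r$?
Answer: $- \frac{39808241}{25851} \approx -1539.9$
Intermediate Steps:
$t{\left(r \right)} = r^{2}$
$L{\left(R \right)} = R^{2}$
$k = 576$ ($k = \left(-24\right)^{2} = 576$)
$l{\left(S \right)} = \frac{63}{169}$ ($l{\left(S \right)} = \frac{63}{\left(-13\right)^{2}} = \frac{63}{169}$)
$- (\frac{k}{l{\left(59 \right)}} + \frac{L{\left(-139 \right)}}{-3693}) = - (\frac{576}{\frac{63}{169}} + \frac{\left(-139\right)^{2}}{-3693}) = - (576 \cdot \frac{169}{63} + 19321 \left(- \frac{1}{3693}\right)) = - (\frac{10816}{7} - \frac{19321}{3693}) = \left(-1\right) \frac{39808241}{25851} = - \frac{39808241}{25851}$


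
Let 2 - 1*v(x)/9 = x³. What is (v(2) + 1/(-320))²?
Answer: 298632961/102400 ≈ 2916.3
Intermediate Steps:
v(x) = 18 - 9*x³
(v(2) + 1/(-320))² = ((18 - 9*2³) + 1/(-320))² = ((18 - 9*8) - 1/320)² = ((18 - 72) - 1/320)² = (-54 - 1/320)² = (-17281/320)² = 298632961/102400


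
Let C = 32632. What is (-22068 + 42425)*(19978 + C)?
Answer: 1070981770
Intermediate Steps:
(-22068 + 42425)*(19978 + C) = (-22068 + 42425)*(19978 + 32632) = 20357*52610 = 1070981770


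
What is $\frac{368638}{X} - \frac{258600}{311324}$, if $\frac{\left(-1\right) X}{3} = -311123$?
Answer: $- \frac{31650841672}{72645042639} \approx -0.43569$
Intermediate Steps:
$X = 933369$ ($X = \left(-3\right) \left(-311123\right) = 933369$)
$\frac{368638}{X} - \frac{258600}{311324} = \frac{368638}{933369} - \frac{258600}{311324} = 368638 \cdot \frac{1}{933369} - \frac{64650}{77831} = \frac{368638}{933369} - \frac{64650}{77831} = - \frac{31650841672}{72645042639}$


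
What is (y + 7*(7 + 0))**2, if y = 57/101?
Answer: 25060036/10201 ≈ 2456.6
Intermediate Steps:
y = 57/101 (y = 57*(1/101) = 57/101 ≈ 0.56436)
(y + 7*(7 + 0))**2 = (57/101 + 7*(7 + 0))**2 = (57/101 + 7*7)**2 = (57/101 + 49)**2 = (5006/101)**2 = 25060036/10201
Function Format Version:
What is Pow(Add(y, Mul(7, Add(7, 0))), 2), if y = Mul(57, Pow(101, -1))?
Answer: Rational(25060036, 10201) ≈ 2456.6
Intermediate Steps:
y = Rational(57, 101) (y = Mul(57, Rational(1, 101)) = Rational(57, 101) ≈ 0.56436)
Pow(Add(y, Mul(7, Add(7, 0))), 2) = Pow(Add(Rational(57, 101), Mul(7, Add(7, 0))), 2) = Pow(Add(Rational(57, 101), Mul(7, 7)), 2) = Pow(Add(Rational(57, 101), 49), 2) = Pow(Rational(5006, 101), 2) = Rational(25060036, 10201)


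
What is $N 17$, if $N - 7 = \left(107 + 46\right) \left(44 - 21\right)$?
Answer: $59942$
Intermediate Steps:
$N = 3526$ ($N = 7 + \left(107 + 46\right) \left(44 - 21\right) = 7 + 153 \left(44 - 21\right) = 7 + 153 \cdot 23 = 7 + 3519 = 3526$)
$N 17 = 3526 \cdot 17 = 59942$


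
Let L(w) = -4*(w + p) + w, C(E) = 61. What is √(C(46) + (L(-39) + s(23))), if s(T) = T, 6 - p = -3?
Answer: √165 ≈ 12.845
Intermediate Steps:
p = 9 (p = 6 - 1*(-3) = 6 + 3 = 9)
L(w) = -36 - 3*w (L(w) = -4*(w + 9) + w = -4*(9 + w) + w = (-36 - 4*w) + w = -36 - 3*w)
√(C(46) + (L(-39) + s(23))) = √(61 + ((-36 - 3*(-39)) + 23)) = √(61 + ((-36 + 117) + 23)) = √(61 + (81 + 23)) = √(61 + 104) = √165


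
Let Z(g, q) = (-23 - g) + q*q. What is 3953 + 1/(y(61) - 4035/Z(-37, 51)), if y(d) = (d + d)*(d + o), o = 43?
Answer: 26228222724/6635017 ≈ 3953.0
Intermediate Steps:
Z(g, q) = -23 + q² - g (Z(g, q) = (-23 - g) + q² = -23 + q² - g)
y(d) = 2*d*(43 + d) (y(d) = (d + d)*(d + 43) = (2*d)*(43 + d) = 2*d*(43 + d))
3953 + 1/(y(61) - 4035/Z(-37, 51)) = 3953 + 1/(2*61*(43 + 61) - 4035/(-23 + 51² - 1*(-37))) = 3953 + 1/(2*61*104 - 4035/(-23 + 2601 + 37)) = 3953 + 1/(12688 - 4035/2615) = 3953 + 1/(12688 - 4035*1/2615) = 3953 + 1/(12688 - 807/523) = 3953 + 1/(6635017/523) = 3953 + 523/6635017 = 26228222724/6635017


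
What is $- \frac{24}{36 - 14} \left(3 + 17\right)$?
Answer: $- \frac{240}{11} \approx -21.818$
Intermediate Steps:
$- \frac{24}{36 - 14} \left(3 + 17\right) = - \frac{24}{22} \cdot 20 = \left(-24\right) \frac{1}{22} \cdot 20 = \left(- \frac{12}{11}\right) 20 = - \frac{240}{11}$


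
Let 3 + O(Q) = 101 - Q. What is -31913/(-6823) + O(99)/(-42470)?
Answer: 1355351933/289772810 ≈ 4.6773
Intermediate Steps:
O(Q) = 98 - Q (O(Q) = -3 + (101 - Q) = 98 - Q)
-31913/(-6823) + O(99)/(-42470) = -31913/(-6823) + (98 - 1*99)/(-42470) = -31913*(-1/6823) + (98 - 99)*(-1/42470) = 31913/6823 - 1*(-1/42470) = 31913/6823 + 1/42470 = 1355351933/289772810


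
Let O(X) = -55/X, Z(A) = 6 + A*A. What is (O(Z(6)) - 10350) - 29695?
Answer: -1681945/42 ≈ -40046.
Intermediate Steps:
Z(A) = 6 + A**2
(O(Z(6)) - 10350) - 29695 = (-55/(6 + 6**2) - 10350) - 29695 = (-55/(6 + 36) - 10350) - 29695 = (-55/42 - 10350) - 29695 = -434755/42 - 29695 = -1681945/42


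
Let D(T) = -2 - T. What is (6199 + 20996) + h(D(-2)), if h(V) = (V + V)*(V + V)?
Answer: 27195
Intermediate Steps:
h(V) = 4*V**2 (h(V) = (2*V)*(2*V) = 4*V**2)
(6199 + 20996) + h(D(-2)) = (6199 + 20996) + 4*(-2 - 1*(-2))**2 = 27195 + 4*(-2 + 2)**2 = 27195 + 4*0**2 = 27195 + 4*0 = 27195 + 0 = 27195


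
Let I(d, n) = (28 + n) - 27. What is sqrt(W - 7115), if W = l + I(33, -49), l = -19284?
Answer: I*sqrt(26447) ≈ 162.63*I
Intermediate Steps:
I(d, n) = 1 + n
W = -19332 (W = -19284 + (1 - 49) = -19284 - 48 = -19332)
sqrt(W - 7115) = sqrt(-19332 - 7115) = sqrt(-26447) = I*sqrt(26447)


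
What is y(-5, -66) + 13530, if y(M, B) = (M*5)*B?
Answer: 15180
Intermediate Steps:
y(M, B) = 5*B*M (y(M, B) = (5*M)*B = 5*B*M)
y(-5, -66) + 13530 = 5*(-66)*(-5) + 13530 = 1650 + 13530 = 15180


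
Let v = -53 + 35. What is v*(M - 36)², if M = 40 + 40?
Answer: -34848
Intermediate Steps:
M = 80
v = -18
v*(M - 36)² = -18*(80 - 36)² = -18*44² = -18*1936 = -34848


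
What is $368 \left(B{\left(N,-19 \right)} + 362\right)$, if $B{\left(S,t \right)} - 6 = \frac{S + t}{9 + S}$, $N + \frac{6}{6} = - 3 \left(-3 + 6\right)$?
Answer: $146096$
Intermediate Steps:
$N = -10$ ($N = -1 - 3 \left(-3 + 6\right) = -1 - 9 = -10$)
$B{\left(S,t \right)} = 6 + \frac{S + t}{9 + S}$
$368 \left(B{\left(N,-19 \right)} + 362\right) = 368 \left(\frac{54 - 19 + 7 \left(-10\right)}{9 - 10} + 362\right) = 368 \left(\frac{54 - 19 - 70}{-1} + 362\right) = 368 \left(\left(-1\right) \left(-35\right) + 362\right) = 368 \left(35 + 362\right) = 368 \cdot 397 = 146096$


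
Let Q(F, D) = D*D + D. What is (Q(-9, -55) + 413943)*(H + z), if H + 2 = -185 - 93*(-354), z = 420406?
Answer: 188920373733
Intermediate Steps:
Q(F, D) = D + D² (Q(F, D) = D² + D = D + D²)
H = 32735 (H = -2 + (-185 - 93*(-354)) = -2 + (-185 + 32922) = -2 + 32737 = 32735)
(Q(-9, -55) + 413943)*(H + z) = (-55*(1 - 55) + 413943)*(32735 + 420406) = (-55*(-54) + 413943)*453141 = (2970 + 413943)*453141 = 416913*453141 = 188920373733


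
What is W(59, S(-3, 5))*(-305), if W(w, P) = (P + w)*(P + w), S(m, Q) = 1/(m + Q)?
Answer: -4319105/4 ≈ -1.0798e+6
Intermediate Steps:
S(m, Q) = 1/(Q + m)
W(w, P) = (P + w)²
W(59, S(-3, 5))*(-305) = (1/(5 - 3) + 59)²*(-305) = (1/2 + 59)²*(-305) = (½ + 59)²*(-305) = (119/2)²*(-305) = (14161/4)*(-305) = -4319105/4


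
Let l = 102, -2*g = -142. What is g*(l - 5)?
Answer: 6887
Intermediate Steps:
g = 71 (g = -½*(-142) = 71)
g*(l - 5) = 71*(102 - 5) = 71*97 = 6887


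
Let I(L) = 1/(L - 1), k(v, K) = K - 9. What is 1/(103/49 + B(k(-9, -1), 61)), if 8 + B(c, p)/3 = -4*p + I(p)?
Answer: -980/738771 ≈ -0.0013265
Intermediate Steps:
k(v, K) = -9 + K
I(L) = 1/(-1 + L)
B(c, p) = -24 - 12*p + 3/(-1 + p) (B(c, p) = -24 + 3*(-4*p + 1/(-1 + p)) = -24 + 3*(1/(-1 + p) - 4*p) = -24 + (-12*p + 3/(-1 + p)) = -24 - 12*p + 3/(-1 + p))
1/(103/49 + B(k(-9, -1), 61)) = 1/(103/49 + 3*(9 - 4*61 - 4*61²)/(-1 + 61)) = 1/((1/49)*103 + 3*(9 - 244 - 4*3721)/60) = 1/(103/49 + 3*(1/60)*(9 - 244 - 14884)) = 1/(103/49 + 3*(1/60)*(-15119)) = 1/(103/49 - 15119/20) = 1/(-738771/980) = -980/738771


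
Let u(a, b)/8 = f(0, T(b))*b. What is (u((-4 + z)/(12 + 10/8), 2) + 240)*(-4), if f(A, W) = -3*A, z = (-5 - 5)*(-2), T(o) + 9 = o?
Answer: -960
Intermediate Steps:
T(o) = -9 + o
z = 20 (z = -10*(-2) = 20)
u(a, b) = 0 (u(a, b) = 8*((-3*0)*b) = 8*(0*b) = 8*0 = 0)
(u((-4 + z)/(12 + 10/8), 2) + 240)*(-4) = (0 + 240)*(-4) = 240*(-4) = -960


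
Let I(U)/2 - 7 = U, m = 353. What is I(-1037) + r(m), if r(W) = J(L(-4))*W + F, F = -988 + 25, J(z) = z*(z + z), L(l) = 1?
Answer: -2317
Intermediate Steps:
I(U) = 14 + 2*U
J(z) = 2*z² (J(z) = z*(2*z) = 2*z²)
F = -963
r(W) = -963 + 2*W (r(W) = (2*1²)*W - 963 = (2*1)*W - 963 = 2*W - 963 = -963 + 2*W)
I(-1037) + r(m) = (14 + 2*(-1037)) + (-963 + 2*353) = (14 - 2074) + (-963 + 706) = -2060 - 257 = -2317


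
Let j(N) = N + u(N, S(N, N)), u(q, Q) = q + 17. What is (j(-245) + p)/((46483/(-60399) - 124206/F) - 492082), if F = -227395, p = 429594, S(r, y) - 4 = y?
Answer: -5893732595648205/6758469149053201 ≈ -0.87205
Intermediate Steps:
S(r, y) = 4 + y
u(q, Q) = 17 + q
j(N) = 17 + 2*N (j(N) = N + (17 + N) = 17 + 2*N)
(j(-245) + p)/((46483/(-60399) - 124206/F) - 492082) = ((17 + 2*(-245)) + 429594)/((46483/(-60399) - 124206/(-227395)) - 492082) = ((17 - 490) + 429594)/((46483*(-1/60399) - 124206*(-1/227395)) - 492082) = (-473 + 429594)/((-46483/60399 + 124206/227395) - 492082) = 429121/(-3068083591/13734430605 - 492082) = 429121/(-6758469149053201/13734430605) = 429121*(-13734430605/6758469149053201) = -5893732595648205/6758469149053201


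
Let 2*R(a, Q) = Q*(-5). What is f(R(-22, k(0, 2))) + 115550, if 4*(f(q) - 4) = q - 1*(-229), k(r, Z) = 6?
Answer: 231215/2 ≈ 1.1561e+5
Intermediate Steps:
R(a, Q) = -5*Q/2 (R(a, Q) = (Q*(-5))/2 = (-5*Q)/2 = -5*Q/2)
f(q) = 245/4 + q/4 (f(q) = 4 + (q - 1*(-229))/4 = 4 + (q + 229)/4 = 4 + (229 + q)/4 = 4 + (229/4 + q/4) = 245/4 + q/4)
f(R(-22, k(0, 2))) + 115550 = (245/4 + (-5/2*6)/4) + 115550 = (245/4 + (¼)*(-15)) + 115550 = (245/4 - 15/4) + 115550 = 115/2 + 115550 = 231215/2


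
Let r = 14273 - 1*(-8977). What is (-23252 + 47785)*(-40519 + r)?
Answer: -423660377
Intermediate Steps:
r = 23250 (r = 14273 + 8977 = 23250)
(-23252 + 47785)*(-40519 + r) = (-23252 + 47785)*(-40519 + 23250) = 24533*(-17269) = -423660377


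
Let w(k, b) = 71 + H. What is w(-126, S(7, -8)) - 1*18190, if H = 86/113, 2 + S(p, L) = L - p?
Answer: -2047361/113 ≈ -18118.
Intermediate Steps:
S(p, L) = -2 + L - p (S(p, L) = -2 + (L - p) = -2 + L - p)
H = 86/113 (H = 86*(1/113) = 86/113 ≈ 0.76106)
w(k, b) = 8109/113 (w(k, b) = 71 + 86/113 = 8109/113)
w(-126, S(7, -8)) - 1*18190 = 8109/113 - 1*18190 = 8109/113 - 18190 = -2047361/113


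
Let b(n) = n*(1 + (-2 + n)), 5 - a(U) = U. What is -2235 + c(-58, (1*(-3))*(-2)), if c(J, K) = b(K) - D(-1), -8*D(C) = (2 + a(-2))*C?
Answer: -17649/8 ≈ -2206.1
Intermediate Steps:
a(U) = 5 - U
D(C) = -9*C/8 (D(C) = -(2 + (5 - 1*(-2)))*C/8 = -(2 + (5 + 2))*C/8 = -(2 + 7)*C/8 = -9*C/8)
b(n) = n*(-1 + n)
c(J, K) = -9/8 + K*(-1 + K) (c(J, K) = K*(-1 + K) - (-9)*(-1)/8 = K*(-1 + K) - 1*9/8 = K*(-1 + K) - 9/8 = -9/8 + K*(-1 + K))
-2235 + c(-58, (1*(-3))*(-2)) = -2235 + (-9/8 + ((1*(-3))*(-2))**2 - 1*(-3)*(-2)) = -2235 + (-9/8 + (-3*(-2))**2 - (-3)*(-2)) = -2235 + (-9/8 + 6**2 - 1*6) = -2235 + (-9/8 + 36 - 6) = -2235 + 231/8 = -17649/8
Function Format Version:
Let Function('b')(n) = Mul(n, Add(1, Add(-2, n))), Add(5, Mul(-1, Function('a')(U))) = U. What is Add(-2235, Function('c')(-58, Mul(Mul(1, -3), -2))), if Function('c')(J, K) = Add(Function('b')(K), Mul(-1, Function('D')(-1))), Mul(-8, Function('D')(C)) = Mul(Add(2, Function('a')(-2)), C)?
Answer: Rational(-17649, 8) ≈ -2206.1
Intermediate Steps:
Function('a')(U) = Add(5, Mul(-1, U))
Function('D')(C) = Mul(Rational(-9, 8), C) (Function('D')(C) = Mul(Rational(-1, 8), Mul(Add(2, Add(5, Mul(-1, -2))), C)) = Mul(Rational(-1, 8), Mul(Add(2, Add(5, 2)), C)) = Mul(Rational(-1, 8), Mul(Add(2, 7), C)) = Mul(Rational(-1, 8), Mul(9, C)) = Mul(Rational(-9, 8), C))
Function('b')(n) = Mul(n, Add(-1, n))
Function('c')(J, K) = Add(Rational(-9, 8), Mul(K, Add(-1, K))) (Function('c')(J, K) = Add(Mul(K, Add(-1, K)), Mul(-1, Mul(Rational(-9, 8), -1))) = Add(Mul(K, Add(-1, K)), Mul(-1, Rational(9, 8))) = Add(Mul(K, Add(-1, K)), Rational(-9, 8)) = Add(Rational(-9, 8), Mul(K, Add(-1, K))))
Add(-2235, Function('c')(-58, Mul(Mul(1, -3), -2))) = Add(-2235, Add(Rational(-9, 8), Pow(Mul(Mul(1, -3), -2), 2), Mul(-1, Mul(Mul(1, -3), -2)))) = Add(-2235, Add(Rational(-9, 8), Pow(Mul(-3, -2), 2), Mul(-1, Mul(-3, -2)))) = Add(-2235, Add(Rational(-9, 8), Pow(6, 2), Mul(-1, 6))) = Add(-2235, Add(Rational(-9, 8), 36, -6)) = Add(-2235, Rational(231, 8)) = Rational(-17649, 8)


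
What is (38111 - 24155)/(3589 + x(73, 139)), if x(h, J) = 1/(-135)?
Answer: 942030/242257 ≈ 3.8886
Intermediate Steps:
x(h, J) = -1/135
(38111 - 24155)/(3589 + x(73, 139)) = (38111 - 24155)/(3589 - 1/135) = 13956/(484514/135) = 13956*(135/484514) = 942030/242257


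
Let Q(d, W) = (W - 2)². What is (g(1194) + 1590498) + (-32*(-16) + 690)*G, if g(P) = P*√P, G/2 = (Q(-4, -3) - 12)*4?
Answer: 1715506 + 1194*√1194 ≈ 1.7568e+6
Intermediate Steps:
Q(d, W) = (-2 + W)²
G = 104 (G = 2*(((-2 - 3)² - 12)*4) = 2*(((-5)² - 12)*4) = 2*((25 - 12)*4) = 2*(13*4) = 2*52 = 104)
g(P) = P^(3/2)
(g(1194) + 1590498) + (-32*(-16) + 690)*G = (1194^(3/2) + 1590498) + (-32*(-16) + 690)*104 = (1194*√1194 + 1590498) + (512 + 690)*104 = (1590498 + 1194*√1194) + 1202*104 = (1590498 + 1194*√1194) + 125008 = 1715506 + 1194*√1194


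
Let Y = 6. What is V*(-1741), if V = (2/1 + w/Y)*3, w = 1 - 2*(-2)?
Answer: -29597/2 ≈ -14799.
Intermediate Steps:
w = 5 (w = 1 + 4 = 5)
V = 17/2 (V = (2/1 + 5/6)*3 = (2*1 + 5*(⅙))*3 = (2 + ⅚)*3 = (17/6)*3 = 17/2 ≈ 8.5000)
V*(-1741) = (17/2)*(-1741) = -29597/2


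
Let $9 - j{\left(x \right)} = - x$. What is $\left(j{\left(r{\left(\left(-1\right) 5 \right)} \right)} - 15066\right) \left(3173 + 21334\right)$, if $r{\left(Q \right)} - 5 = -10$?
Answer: $-369124434$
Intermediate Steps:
$r{\left(Q \right)} = -5$ ($r{\left(Q \right)} = 5 - 10 = -5$)
$j{\left(x \right)} = 9 + x$ ($j{\left(x \right)} = 9 - - x = 9 + x$)
$\left(j{\left(r{\left(\left(-1\right) 5 \right)} \right)} - 15066\right) \left(3173 + 21334\right) = \left(\left(9 - 5\right) - 15066\right) \left(3173 + 21334\right) = \left(4 - 15066\right) 24507 = \left(-15062\right) 24507 = -369124434$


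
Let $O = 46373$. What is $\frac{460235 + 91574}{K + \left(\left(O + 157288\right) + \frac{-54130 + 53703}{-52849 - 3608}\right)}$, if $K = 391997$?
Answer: $\frac{31153480713}{33629064133} \approx 0.92639$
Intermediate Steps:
$\frac{460235 + 91574}{K + \left(\left(O + 157288\right) + \frac{-54130 + 53703}{-52849 - 3608}\right)} = \frac{460235 + 91574}{391997 + \left(\left(46373 + 157288\right) + \frac{-54130 + 53703}{-52849 - 3608}\right)} = \frac{551809}{391997 + \left(203661 - \frac{427}{-56457}\right)} = \frac{551809}{391997 + \left(203661 - - \frac{427}{56457}\right)} = \frac{551809}{391997 + \left(203661 + \frac{427}{56457}\right)} = \frac{551809}{391997 + \frac{11498089504}{56457}} = \frac{551809}{\frac{33629064133}{56457}} = 551809 \cdot \frac{56457}{33629064133} = \frac{31153480713}{33629064133}$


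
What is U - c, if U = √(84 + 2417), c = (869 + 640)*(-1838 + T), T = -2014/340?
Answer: 473021703/170 + √2501 ≈ 2.7825e+6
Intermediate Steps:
T = -1007/170 (T = -2014*1/340 = -1007/170 ≈ -5.9235)
c = -473021703/170 (c = (869 + 640)*(-1838 - 1007/170) = 1509*(-313467/170) = -473021703/170 ≈ -2.7825e+6)
U = √2501 ≈ 50.010
U - c = √2501 - 1*(-473021703/170) = √2501 + 473021703/170 = 473021703/170 + √2501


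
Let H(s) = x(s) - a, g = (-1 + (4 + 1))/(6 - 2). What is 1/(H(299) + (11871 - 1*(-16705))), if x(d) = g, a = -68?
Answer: 1/28645 ≈ 3.4910e-5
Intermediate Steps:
g = 1 (g = (-1 + 5)/4 = 4*(¼) = 1)
x(d) = 1
H(s) = 69 (H(s) = 1 - 1*(-68) = 1 + 68 = 69)
1/(H(299) + (11871 - 1*(-16705))) = 1/(69 + (11871 - 1*(-16705))) = 1/(69 + (11871 + 16705)) = 1/(69 + 28576) = 1/28645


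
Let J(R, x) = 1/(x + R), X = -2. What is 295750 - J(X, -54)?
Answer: 16562001/56 ≈ 2.9575e+5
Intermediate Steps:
J(R, x) = 1/(R + x)
295750 - J(X, -54) = 295750 - 1/(-2 - 54) = 295750 - 1/(-56) = 295750 - 1*(-1/56) = 295750 + 1/56 = 16562001/56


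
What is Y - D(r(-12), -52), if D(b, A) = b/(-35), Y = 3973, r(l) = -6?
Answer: 139049/35 ≈ 3972.8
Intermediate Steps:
D(b, A) = -b/35 (D(b, A) = b*(-1/35) = -b/35)
Y - D(r(-12), -52) = 3973 - (-1)*(-6)/35 = 3973 - 1*6/35 = 3973 - 6/35 = 139049/35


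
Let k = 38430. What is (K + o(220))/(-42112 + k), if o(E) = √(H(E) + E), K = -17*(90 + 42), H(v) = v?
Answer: 1122/1841 - √110/1841 ≈ 0.60375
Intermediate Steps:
K = -2244 (K = -17*132 = -2244)
o(E) = √2*√E (o(E) = √(E + E) = √(2*E) = √2*√E)
(K + o(220))/(-42112 + k) = (-2244 + √2*√220)/(-42112 + 38430) = (-2244 + √2*(2*√55))/(-3682) = (-2244 + 2*√110)*(-1/3682) = 1122/1841 - √110/1841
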